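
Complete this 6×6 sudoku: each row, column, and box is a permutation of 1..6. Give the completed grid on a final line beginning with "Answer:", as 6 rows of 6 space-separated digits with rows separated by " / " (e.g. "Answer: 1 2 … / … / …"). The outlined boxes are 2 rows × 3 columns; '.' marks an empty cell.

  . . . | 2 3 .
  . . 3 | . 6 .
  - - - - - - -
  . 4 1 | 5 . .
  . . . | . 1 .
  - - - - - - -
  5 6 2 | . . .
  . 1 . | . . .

Step 1. [r4c2∈{2,3,5}] across col 2, 3 lands solely at r4c2, so r4c2=3.
Step 2. [r6c3∈{4}] r6c3's peers cover all but 4, so r6c3=4.
Step 3. [r3c6∈{2,3,6}] r3c6 is the only open cell in row 3 admitting 3 ⇒ r3c6=3.
Step 4. [r3c1∈{2,6}] row 3 places 6 nowhere but r3c1. So r3c1=6.
Step 5. [r5c4∈{1,3,4}] r5c4 is the only open cell in row 5 admitting 3. So r5c4=3.
Step 6. [r2c4∈{1,4}] 1 has one home in col 4: r2c4, so r2c4=1.
Step 7. [r1c2∈{5}] nothing but 5 survives at r1c2 ⇒ r1c2=5.
Step 8. [r1c6∈{4}] r1c6's peers cover all but 4. So r1c6=4.
Step 9. [r4c1∈{2}] r4c1 is down to just 2, so r4c1=2.
Step 10. [r6c6∈{2,5,6}] across col 6, 2 lands solely at r6c6 ⇒ r6c6=2.
Step 11. [r6c4∈{6}] r6c4 is down to just 6. So r6c4=6.
Step 12. [r5c5∈{4}] r5c5 has the single candidate 4. So r5c5=4.
Step 13. [r6c5∈{5}] r6c5 has the single candidate 5. So r6c5=5.
Step 14. [r2c2∈{2}] nothing but 2 survives at r2c2, so r2c2=2.
Step 15. [r3c5∈{2}] r3c5 has the single candidate 2, so r3c5=2.
Step 16. [r4c3∈{5}] r4c3 is down to just 5 ⇒ r4c3=5.
Step 17. [r2c6∈{5}] only 5 remains possible at r2c6. So r2c6=5.
Step 18. [r4c4∈{4}] nothing but 4 survives at r4c4. So r4c4=4.
Step 19. [r1c3∈{6}] r1c3 has the single candidate 6. So r1c3=6.
Step 20. [r5c6∈{1}] r5c6 has the single candidate 1, so r5c6=1.
Step 21. [r4c6∈{6}] only 6 remains possible at r4c6. So r4c6=6.
Step 22. [r6c1∈{3}] r6c1 has the single candidate 3 ⇒ r6c1=3.
Step 23. [r2c1∈{4}] nothing but 4 survives at r2c1, so r2c1=4.
Step 24. [r1c1∈{1}] r1c1 has the single candidate 1 ⇒ r1c1=1.

Answer: 1 5 6 2 3 4 / 4 2 3 1 6 5 / 6 4 1 5 2 3 / 2 3 5 4 1 6 / 5 6 2 3 4 1 / 3 1 4 6 5 2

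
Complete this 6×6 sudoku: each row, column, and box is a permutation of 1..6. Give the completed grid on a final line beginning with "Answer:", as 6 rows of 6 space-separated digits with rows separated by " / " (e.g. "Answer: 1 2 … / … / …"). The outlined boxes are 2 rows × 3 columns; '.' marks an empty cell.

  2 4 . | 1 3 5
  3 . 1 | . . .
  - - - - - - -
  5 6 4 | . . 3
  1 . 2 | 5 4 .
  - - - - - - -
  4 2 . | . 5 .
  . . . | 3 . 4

Step 1. [r5c4∈{6}] r5c4 is down to just 6 ⇒ r5c4=6.
Step 2. [r2c6∈{2,6}] 2 has one home in col 6: r2c6, so r2c6=2.
Step 3. [r6c5∈{1,2}] row 6 places 2 nowhere but r6c5, so r6c5=2.
Step 4. [r6c3∈{5,6}] across col 3, 5 lands solely at r6c3 ⇒ r6c3=5.
Step 5. [r3c4∈{2}] nothing but 2 survives at r3c4, so r3c4=2.
Step 6. [r1c3∈{6}] r1c3 has the single candidate 6. So r1c3=6.
Step 7. [r6c1∈{6}] r6c1's peers cover all but 6, so r6c1=6.
Step 8. [r5c3∈{3}] only 3 remains possible at r5c3 ⇒ r5c3=3.
Step 9. [r4c6∈{6}] r4c6 is down to just 6 ⇒ r4c6=6.
Step 10. [r3c5∈{1}] r3c5 is down to just 1 ⇒ r3c5=1.
Step 11. [r2c4∈{4}] r2c4 has the single candidate 4. So r2c4=4.
Step 12. [r4c2∈{3}] only 3 remains possible at r4c2 ⇒ r4c2=3.
Step 13. [r6c2∈{1}] r6c2 has the single candidate 1, so r6c2=1.
Step 14. [r2c2∈{5}] r2c2 has the single candidate 5 ⇒ r2c2=5.
Step 15. [r2c5∈{6}] r2c5 has the single candidate 6. So r2c5=6.
Step 16. [r5c6∈{1}] r5c6 has the single candidate 1, so r5c6=1.

Answer: 2 4 6 1 3 5 / 3 5 1 4 6 2 / 5 6 4 2 1 3 / 1 3 2 5 4 6 / 4 2 3 6 5 1 / 6 1 5 3 2 4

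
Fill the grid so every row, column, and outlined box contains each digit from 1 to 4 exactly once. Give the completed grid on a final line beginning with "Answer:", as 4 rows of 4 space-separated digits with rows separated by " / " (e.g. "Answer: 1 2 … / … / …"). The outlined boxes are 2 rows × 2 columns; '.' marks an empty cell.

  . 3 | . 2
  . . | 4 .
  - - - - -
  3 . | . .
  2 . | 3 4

Step 1. [r3c4∈{1}] r3c4 is down to just 1, so r3c4=1.
Step 2. [r2c1∈{1}] r2c1's peers cover all but 1 ⇒ r2c1=1.
Step 3. [r3c3∈{2}] nothing but 2 survives at r3c3. So r3c3=2.
Step 4. [r1c3∈{1}] nothing but 1 survives at r1c3, so r1c3=1.
Step 5. [r2c4∈{3}] nothing but 3 survives at r2c4. So r2c4=3.
Step 6. [r4c2∈{1}] r4c2 has the single candidate 1, so r4c2=1.
Step 7. [r2c2∈{2}] nothing but 2 survives at r2c2. So r2c2=2.
Step 8. [r1c1∈{4}] nothing but 4 survives at r1c1. So r1c1=4.
Step 9. [r3c2∈{4}] r3c2's peers cover all but 4. So r3c2=4.

Answer: 4 3 1 2 / 1 2 4 3 / 3 4 2 1 / 2 1 3 4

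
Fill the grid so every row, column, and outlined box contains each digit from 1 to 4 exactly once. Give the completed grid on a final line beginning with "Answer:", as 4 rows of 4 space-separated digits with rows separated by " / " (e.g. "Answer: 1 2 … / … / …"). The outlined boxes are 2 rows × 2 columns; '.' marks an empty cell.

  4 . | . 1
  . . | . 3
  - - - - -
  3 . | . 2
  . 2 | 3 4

Step 1. [r4c1∈{1}] only 1 remains possible at r4c1. So r4c1=1.
Step 2. [r2c1∈{2}] r2c1's peers cover all but 2. So r2c1=2.
Step 3. [r1c2∈{3}] only 3 remains possible at r1c2 ⇒ r1c2=3.
Step 4. [r3c2∈{4}] r3c2's peers cover all but 4 ⇒ r3c2=4.
Step 5. [r1c3∈{2}] r1c3's peers cover all but 2, so r1c3=2.
Step 6. [r2c3∈{4}] only 4 remains possible at r2c3 ⇒ r2c3=4.
Step 7. [r2c2∈{1}] nothing but 1 survives at r2c2, so r2c2=1.
Step 8. [r3c3∈{1}] r3c3 is down to just 1. So r3c3=1.

Answer: 4 3 2 1 / 2 1 4 3 / 3 4 1 2 / 1 2 3 4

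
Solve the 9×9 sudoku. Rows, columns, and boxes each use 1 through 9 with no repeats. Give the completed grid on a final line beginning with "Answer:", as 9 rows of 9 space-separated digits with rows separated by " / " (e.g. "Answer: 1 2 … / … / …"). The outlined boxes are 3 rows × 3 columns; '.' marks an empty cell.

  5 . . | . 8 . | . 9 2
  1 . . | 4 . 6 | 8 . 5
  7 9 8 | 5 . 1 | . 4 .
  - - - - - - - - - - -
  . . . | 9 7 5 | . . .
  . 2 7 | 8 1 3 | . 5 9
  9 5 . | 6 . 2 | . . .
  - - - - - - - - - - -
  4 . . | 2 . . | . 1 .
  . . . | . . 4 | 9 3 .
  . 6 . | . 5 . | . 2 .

Step 1. [r4c8∈{6,8}] 6 has one home in col 8: r4c8. So r4c8=6.
Step 2. [r2c2∈{3}] only 3 remains possible at r2c2. So r2c2=3.
Step 3. [r1c7∈{1,3,6,7}] in row 1, 1 fits only at r1c7. So r1c7=1.
Step 4. [r5c7∈{4}] nothing but 4 survives at r5c7 ⇒ r5c7=4.
Step 5. [r9c7∈{7}] nothing but 7 survives at r9c7, so r9c7=7.
Step 6. [r6c7∈{3}] r6c7's peers cover all but 3, so r6c7=3.
Step 7. [r6c9∈{1,7,8}] 7 has one home in col 9: r6c9, so r6c9=7.
Step 8. [r6c3∈{1,4}] row 6 places 1 nowhere but r6c3, so r6c3=1.
Step 9. [r1c4∈{3,7}] in row 1, 3 fits only at r1c4, so r1c4=3.
Step 10. [r8c2∈{1,7,8}] across col 2, 1 lands solely at r8c2, so r8c2=1.
Step 11. [r7c5∈{3,6,9}] r7c5 is the only open cell in col 5 admitting 3, so r7c5=3.
Step 12. [r2c3∈{2}] nothing but 2 survives at r2c3, so r2c3=2.
Step 13. [r7c2∈{7,8}] 7 has one home in col 2: r7c2 ⇒ r7c2=7.
Step 14. [r4c2∈{4,8}] r4c2 is the only open cell in col 2 admitting 8 ⇒ r4c2=8.
Step 15. [r4c1∈{3}] r4c1's peers cover all but 3. So r4c1=3.
Step 16. [r9c1∈{8}] only 8 remains possible at r9c1 ⇒ r9c1=8.
Step 17. [r7c7∈{5,6}] 5 has one home in col 7: r7c7, so r7c7=5.
Step 18. [r7c9∈{6,8}] in row 7, 6 fits only at r7c9, so r7c9=6.
Step 19. [r9c6∈{9}] r9c6's peers cover all but 9 ⇒ r9c6=9.
Step 20. [r1c3∈{4,6}] in row 1, 6 fits only at r1c3 ⇒ r1c3=6.
Step 21. [r7c3∈{9}] r7c3 has the single candidate 9 ⇒ r7c3=9.
Step 22. [r4c7∈{2}] r4c7's peers cover all but 2, so r4c7=2.
Step 23. [r3c9∈{3}] r3c9 has the single candidate 3. So r3c9=3.
Step 24. [r9c3∈{3}] r9c3 is down to just 3 ⇒ r9c3=3.
Step 25. [r8c5∈{6}] r8c5 has the single candidate 6 ⇒ r8c5=6.
Step 26. [r9c4∈{1}] r9c4 has the single candidate 1. So r9c4=1.
Step 27. [r7c6∈{8}] only 8 remains possible at r7c6 ⇒ r7c6=8.
Step 28. [r4c9∈{1}] r4c9 has the single candidate 1, so r4c9=1.
Step 29. [r8c9∈{8}] r8c9 has the single candidate 8, so r8c9=8.
Step 30. [r2c8∈{7}] r2c8 has the single candidate 7, so r2c8=7.
Step 31. [r5c1∈{6}] r5c1 has the single candidate 6 ⇒ r5c1=6.
Step 32. [r3c5∈{2}] nothing but 2 survives at r3c5. So r3c5=2.
Step 33. [r1c2∈{4}] r1c2 has the single candidate 4. So r1c2=4.
Step 34. [r6c5∈{4}] r6c5 is down to just 4, so r6c5=4.
Step 35. [r8c3∈{5}] r8c3 has the single candidate 5. So r8c3=5.
Step 36. [r9c9∈{4}] only 4 remains possible at r9c9. So r9c9=4.
Step 37. [r8c4∈{7}] nothing but 7 survives at r8c4. So r8c4=7.
Step 38. [r3c7∈{6}] nothing but 6 survives at r3c7, so r3c7=6.
Step 39. [r4c3∈{4}] nothing but 4 survives at r4c3, so r4c3=4.
Step 40. [r2c5∈{9}] only 9 remains possible at r2c5 ⇒ r2c5=9.
Step 41. [r6c8∈{8}] nothing but 8 survives at r6c8 ⇒ r6c8=8.
Step 42. [r1c6∈{7}] r1c6 has the single candidate 7, so r1c6=7.
Step 43. [r8c1∈{2}] only 2 remains possible at r8c1. So r8c1=2.

Answer: 5 4 6 3 8 7 1 9 2 / 1 3 2 4 9 6 8 7 5 / 7 9 8 5 2 1 6 4 3 / 3 8 4 9 7 5 2 6 1 / 6 2 7 8 1 3 4 5 9 / 9 5 1 6 4 2 3 8 7 / 4 7 9 2 3 8 5 1 6 / 2 1 5 7 6 4 9 3 8 / 8 6 3 1 5 9 7 2 4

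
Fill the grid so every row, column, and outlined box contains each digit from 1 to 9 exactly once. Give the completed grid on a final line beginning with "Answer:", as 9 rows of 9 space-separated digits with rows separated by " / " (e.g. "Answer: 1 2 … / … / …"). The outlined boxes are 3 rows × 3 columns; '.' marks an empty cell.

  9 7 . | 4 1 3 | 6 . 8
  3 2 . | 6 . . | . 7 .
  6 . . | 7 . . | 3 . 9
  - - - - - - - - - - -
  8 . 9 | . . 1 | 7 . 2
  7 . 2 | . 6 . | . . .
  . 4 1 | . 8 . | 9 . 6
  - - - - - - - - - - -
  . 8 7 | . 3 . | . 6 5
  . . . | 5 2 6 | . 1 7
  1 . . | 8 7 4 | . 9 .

Step 1. [r3c5∈{5}] r3c5's peers cover all but 5. So r3c5=5.
Step 2. [r5c8∈{3,4,5,8}] r5c8 is the only open cell in col 8 admitting 8 ⇒ r5c8=8.
Step 3. [r6c1∈{5}] r6c1's peers cover all but 5 ⇒ r6c1=5.
Step 4. [r5c2∈{3}] r5c2 has the single candidate 3 ⇒ r5c2=3.
Step 5. [r4c8∈{3,4,5}] row 4 places 5 nowhere but r4c8. So r4c8=5.
Step 6. [r3c8∈{2,4}] across col 8, 4 lands solely at r3c8 ⇒ r3c8=4.
Step 7. [r7c6∈{9}] r7c6's peers cover all but 9, so r7c6=9.
Step 8. [r9c3∈{3,5,6}] 6 has one home in col 3: r9c3 ⇒ r9c3=6.
Step 9. [r8c1∈{4}] r8c1 has the single candidate 4, so r8c1=4.
Step 10. [r7c7∈{2,4}] row 7 places 4 nowhere but r7c7. So r7c7=4.
Step 11. [r2c3∈{4,5,8}] 4 has one home in row 2: r2c3, so r2c3=4.
Step 12. [r2c9∈{1}] r2c9's peers cover all but 1 ⇒ r2c9=1.
Step 13. [r6c4∈{2,3}] col 4 places 2 nowhere but r6c4, so r6c4=2.
Step 14. [r2c6∈{8}] r2c6 is down to just 8, so r2c6=8.
Step 15. [r3c3∈{8}] r3c3's peers cover all but 8, so r3c3=8.
Step 16. [r4c5∈{4}] only 4 remains possible at r4c5, so r4c5=4.
Step 17. [r4c2∈{6}] r4c2's peers cover all but 6, so r4c2=6.
Step 18. [r8c3∈{3}] r8c3's peers cover all but 3, so r8c3=3.
Step 19. [r4c4∈{3}] only 3 remains possible at r4c4 ⇒ r4c4=3.
Step 20. [r8c2∈{9}] only 9 remains possible at r8c2. So r8c2=9.
Step 21. [r1c8∈{2}] r1c8 has the single candidate 2. So r1c8=2.
Step 22. [r1c3∈{5}] r1c3 is down to just 5. So r1c3=5.
Step 23. [r2c7∈{5}] r2c7's peers cover all but 5 ⇒ r2c7=5.
Step 24. [r6c6∈{7}] r6c6 is down to just 7. So r6c6=7.
Step 25. [r5c6∈{5}] r5c6's peers cover all but 5 ⇒ r5c6=5.
Step 26. [r3c2∈{1}] r3c2's peers cover all but 1, so r3c2=1.
Step 27. [r5c9∈{4}] r5c9's peers cover all but 4, so r5c9=4.
Step 28. [r6c8∈{3}] r6c8 has the single candidate 3 ⇒ r6c8=3.
Step 29. [r5c7∈{1}] r5c7 is down to just 1, so r5c7=1.
Step 30. [r2c5∈{9}] r2c5 has the single candidate 9, so r2c5=9.
Step 31. [r7c4∈{1}] r7c4's peers cover all but 1. So r7c4=1.
Step 32. [r7c1∈{2}] r7c1's peers cover all but 2. So r7c1=2.
Step 33. [r8c7∈{8}] r8c7 has the single candidate 8 ⇒ r8c7=8.
Step 34. [r5c4∈{9}] r5c4's peers cover all but 9. So r5c4=9.
Step 35. [r9c2∈{5}] nothing but 5 survives at r9c2, so r9c2=5.
Step 36. [r9c9∈{3}] r9c9 is down to just 3. So r9c9=3.
Step 37. [r3c6∈{2}] r3c6 is down to just 2 ⇒ r3c6=2.
Step 38. [r9c7∈{2}] r9c7 is down to just 2. So r9c7=2.

Answer: 9 7 5 4 1 3 6 2 8 / 3 2 4 6 9 8 5 7 1 / 6 1 8 7 5 2 3 4 9 / 8 6 9 3 4 1 7 5 2 / 7 3 2 9 6 5 1 8 4 / 5 4 1 2 8 7 9 3 6 / 2 8 7 1 3 9 4 6 5 / 4 9 3 5 2 6 8 1 7 / 1 5 6 8 7 4 2 9 3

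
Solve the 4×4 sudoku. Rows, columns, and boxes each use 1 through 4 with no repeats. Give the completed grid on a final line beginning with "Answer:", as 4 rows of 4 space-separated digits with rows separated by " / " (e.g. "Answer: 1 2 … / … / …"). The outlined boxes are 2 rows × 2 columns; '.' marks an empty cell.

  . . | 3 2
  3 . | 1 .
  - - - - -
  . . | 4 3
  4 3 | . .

Step 1. [r1c2∈{1,4}] row 1 places 4 nowhere but r1c2, so r1c2=4.
Step 2. [r3c1∈{1,2}] across col 1, 2 lands solely at r3c1 ⇒ r3c1=2.
Step 3. [r3c2∈{1}] r3c2 is down to just 1 ⇒ r3c2=1.
Step 4. [r4c4∈{1}] r4c4 is down to just 1, so r4c4=1.
Step 5. [r4c3∈{2}] r4c3 has the single candidate 2 ⇒ r4c3=2.
Step 6. [r2c4∈{4}] nothing but 4 survives at r2c4 ⇒ r2c4=4.
Step 7. [r2c2∈{2}] r2c2 has the single candidate 2, so r2c2=2.
Step 8. [r1c1∈{1}] r1c1 is down to just 1. So r1c1=1.

Answer: 1 4 3 2 / 3 2 1 4 / 2 1 4 3 / 4 3 2 1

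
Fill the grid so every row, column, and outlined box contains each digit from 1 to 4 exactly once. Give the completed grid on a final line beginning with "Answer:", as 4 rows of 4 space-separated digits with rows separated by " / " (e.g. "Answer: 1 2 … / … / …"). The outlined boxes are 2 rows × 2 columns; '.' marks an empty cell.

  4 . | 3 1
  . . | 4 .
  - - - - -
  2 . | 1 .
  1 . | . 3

Step 1. [r3c2∈{3,4}] 3 has one home in row 3: r3c2 ⇒ r3c2=3.
Step 2. [r2c4∈{2}] r2c4 has the single candidate 2. So r2c4=2.
Step 3. [r2c2∈{1}] r2c2 is down to just 1. So r2c2=1.
Step 4. [r4c2∈{4}] r4c2 is down to just 4, so r4c2=4.
Step 5. [r3c4∈{4}] r3c4's peers cover all but 4, so r3c4=4.
Step 6. [r1c2∈{2}] r1c2 is down to just 2. So r1c2=2.
Step 7. [r4c3∈{2}] r4c3 has the single candidate 2 ⇒ r4c3=2.
Step 8. [r2c1∈{3}] only 3 remains possible at r2c1 ⇒ r2c1=3.

Answer: 4 2 3 1 / 3 1 4 2 / 2 3 1 4 / 1 4 2 3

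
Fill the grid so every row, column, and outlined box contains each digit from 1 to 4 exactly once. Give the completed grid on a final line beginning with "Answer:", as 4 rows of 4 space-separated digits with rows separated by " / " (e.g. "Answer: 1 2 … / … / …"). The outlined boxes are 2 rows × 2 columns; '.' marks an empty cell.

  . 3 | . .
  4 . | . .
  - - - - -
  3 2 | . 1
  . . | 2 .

Step 1. [r2c2∈{1}] only 1 remains possible at r2c2. So r2c2=1.
Step 2. [r3c3∈{4}] r3c3's peers cover all but 4. So r3c3=4.
Step 3. [r2c4∈{2,3}] 2 has one home in row 2: r2c4, so r2c4=2.
Step 4. [r4c1∈{1}] nothing but 1 survives at r4c1 ⇒ r4c1=1.
Step 5. [r4c2∈{4}] nothing but 4 survives at r4c2. So r4c2=4.
Step 6. [r2c3∈{3}] r2c3 has the single candidate 3 ⇒ r2c3=3.
Step 7. [r1c3∈{1}] only 1 remains possible at r1c3 ⇒ r1c3=1.
Step 8. [r1c4∈{4}] nothing but 4 survives at r1c4 ⇒ r1c4=4.
Step 9. [r4c4∈{3}] r4c4 has the single candidate 3. So r4c4=3.
Step 10. [r1c1∈{2}] r1c1 has the single candidate 2, so r1c1=2.

Answer: 2 3 1 4 / 4 1 3 2 / 3 2 4 1 / 1 4 2 3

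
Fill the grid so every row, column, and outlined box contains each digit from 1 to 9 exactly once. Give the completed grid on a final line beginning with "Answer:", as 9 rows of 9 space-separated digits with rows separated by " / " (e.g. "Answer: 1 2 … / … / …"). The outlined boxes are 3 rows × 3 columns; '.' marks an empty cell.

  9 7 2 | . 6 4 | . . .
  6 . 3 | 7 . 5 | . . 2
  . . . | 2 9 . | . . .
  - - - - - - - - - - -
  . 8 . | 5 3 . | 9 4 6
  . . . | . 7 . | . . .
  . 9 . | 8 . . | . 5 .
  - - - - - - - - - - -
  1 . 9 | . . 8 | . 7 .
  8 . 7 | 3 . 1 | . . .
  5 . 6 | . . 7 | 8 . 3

Step 1. [r5c2∈{1,2,3,4,5,6}] in col 2, 6 fits only at r5c2 ⇒ r5c2=6.
Step 2. [r3c1∈{4}] r3c1 is down to just 4, so r3c1=4.
Step 3. [r9c8∈{1,2,9}] in row 9, 1 fits only at r9c8, so r9c8=1.
Step 4. [r2c2∈{1}] r2c2 has the single candidate 1 ⇒ r2c2=1.
Step 5. [r6c5∈{1,2,4}] in col 5, 1 fits only at r6c5, so r6c5=1.
Step 6. [r5c4∈{4,9}] r5c4 is the only open cell in box 5 admitting 4 ⇒ r5c4=4.
Step 7. [r3c2∈{5}] nothing but 5 survives at r3c2, so r3c2=5.
Step 8. [r8c9∈{4,5,9}] 9 has one home in col 9: r8c9, so r8c9=9.
Step 9. [r7c9∈{4,5}] across col 9, 4 lands solely at r7c9, so r7c9=4.
Step 10. [r1c9∈{1,5,8}] 5 has one home in col 9: r1c9 ⇒ r1c9=5.
Step 11. [r1c8∈{3,8}] across row 1, 8 lands solely at r1c8 ⇒ r1c8=8.
Step 12. [r1c7∈{1,3}] r1c7 is the only open cell in row 1 admitting 3 ⇒ r1c7=3.
Step 13. [r4c6∈{2}] nothing but 2 survives at r4c6 ⇒ r4c6=2.
Step 14. [r6c1∈{2,3,7}] across row 6, 3 lands solely at r6c1 ⇒ r6c1=3.
Step 15. [r6c7∈{2,7}] in row 6, 2 fits only at r6c7, so r6c7=2.
Step 16. [r5c7∈{1}] r5c7's peers cover all but 1, so r5c7=1.
Step 17. [r8c8∈{2,6}] 2 has one home in col 8: r8c8, so r8c8=2.
Step 18. [r8c7∈{5,6}] row 8 places 6 nowhere but r8c7 ⇒ r8c7=6.
Step 19. [r8c5∈{4,5}] r8c5 is the only open cell in row 8 admitting 5, so r8c5=5.
Step 20. [r9c5∈{2,4}] r9c5 is the only open cell in col 5 admitting 4 ⇒ r9c5=4.
Step 21. [r3c7∈{7}] only 7 remains possible at r3c7 ⇒ r3c7=7.
Step 22. [r7c2∈{2,3}] 3 has one home in row 7: r7c2. So r7c2=3.
Step 23. [r6c9∈{7}] r6c9 is down to just 7. So r6c9=7.
Step 24. [r6c3∈{4}] r6c3 has the single candidate 4, so r6c3=4.
Step 25. [r7c5∈{2}] r7c5 has the single candidate 2. So r7c5=2.
Step 26. [r3c9∈{1}] r3c9 has the single candidate 1. So r3c9=1.
Step 27. [r7c7∈{5}] r7c7 is down to just 5 ⇒ r7c7=5.
Step 28. [r3c6∈{3}] r3c6 is down to just 3. So r3c6=3.
Step 29. [r7c4∈{6}] only 6 remains possible at r7c4. So r7c4=6.
Step 30. [r5c9∈{8}] only 8 remains possible at r5c9, so r5c9=8.
Step 31. [r6c6∈{6}] nothing but 6 survives at r6c6 ⇒ r6c6=6.
Step 32. [r4c3∈{1}] r4c3 has the single candidate 1. So r4c3=1.
Step 33. [r8c2∈{4}] r8c2 is down to just 4 ⇒ r8c2=4.
Step 34. [r9c4∈{9}] r9c4's peers cover all but 9 ⇒ r9c4=9.
Step 35. [r3c8∈{6}] only 6 remains possible at r3c8, so r3c8=6.
Step 36. [r5c6∈{9}] r5c6's peers cover all but 9. So r5c6=9.
Step 37. [r5c1∈{2}] r5c1 has the single candidate 2 ⇒ r5c1=2.
Step 38. [r2c8∈{9}] r2c8's peers cover all but 9 ⇒ r2c8=9.
Step 39. [r1c4∈{1}] r1c4 is down to just 1. So r1c4=1.
Step 40. [r5c8∈{3}] r5c8 has the single candidate 3 ⇒ r5c8=3.
Step 41. [r3c3∈{8}] nothing but 8 survives at r3c3. So r3c3=8.
Step 42. [r4c1∈{7}] nothing but 7 survives at r4c1 ⇒ r4c1=7.
Step 43. [r9c2∈{2}] only 2 remains possible at r9c2, so r9c2=2.
Step 44. [r2c5∈{8}] r2c5's peers cover all but 8. So r2c5=8.
Step 45. [r5c3∈{5}] nothing but 5 survives at r5c3. So r5c3=5.
Step 46. [r2c7∈{4}] only 4 remains possible at r2c7 ⇒ r2c7=4.

Answer: 9 7 2 1 6 4 3 8 5 / 6 1 3 7 8 5 4 9 2 / 4 5 8 2 9 3 7 6 1 / 7 8 1 5 3 2 9 4 6 / 2 6 5 4 7 9 1 3 8 / 3 9 4 8 1 6 2 5 7 / 1 3 9 6 2 8 5 7 4 / 8 4 7 3 5 1 6 2 9 / 5 2 6 9 4 7 8 1 3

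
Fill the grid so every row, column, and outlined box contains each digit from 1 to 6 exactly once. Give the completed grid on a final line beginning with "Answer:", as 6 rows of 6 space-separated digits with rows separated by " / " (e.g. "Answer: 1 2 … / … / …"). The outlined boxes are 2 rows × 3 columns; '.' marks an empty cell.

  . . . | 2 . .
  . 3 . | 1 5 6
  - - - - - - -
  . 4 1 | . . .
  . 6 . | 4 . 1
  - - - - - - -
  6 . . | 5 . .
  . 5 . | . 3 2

Step 1. [r1c5∈{4}] r1c5's peers cover all but 4, so r1c5=4.
Step 2. [r4c5∈{2}] r4c5 has the single candidate 2 ⇒ r4c5=2.
Step 3. [r3c4∈{3,6}] across col 4, 3 lands solely at r3c4 ⇒ r3c4=3.
Step 4. [r6c1∈{1,4}] across row 6, 1 lands solely at r6c1 ⇒ r6c1=1.
Step 5. [r1c1∈{5}] r1c1 has the single candidate 5, so r1c1=5.
Step 6. [r5c3∈{2,3,4}] in row 5, 3 fits only at r5c3 ⇒ r5c3=3.
Step 7. [r2c3∈{2,4}] 2 has one home in col 3: r2c3, so r2c3=2.
Step 8. [r2c1∈{4}] r2c1 has the single candidate 4. So r2c1=4.
Step 9. [r1c3∈{6}] r1c3 has the single candidate 6 ⇒ r1c3=6.
Step 10. [r5c2∈{2}] r5c2 has the single candidate 2. So r5c2=2.
Step 11. [r3c5∈{6}] only 6 remains possible at r3c5, so r3c5=6.
Step 12. [r1c6∈{3}] r1c6 is down to just 3. So r1c6=3.
Step 13. [r6c3∈{4}] nothing but 4 survives at r6c3. So r6c3=4.
Step 14. [r4c1∈{3}] r4c1 has the single candidate 3, so r4c1=3.
Step 15. [r3c1∈{2}] nothing but 2 survives at r3c1, so r3c1=2.
Step 16. [r5c5∈{1}] nothing but 1 survives at r5c5. So r5c5=1.
Step 17. [r1c2∈{1}] r1c2 is down to just 1. So r1c2=1.
Step 18. [r3c6∈{5}] only 5 remains possible at r3c6. So r3c6=5.
Step 19. [r4c3∈{5}] nothing but 5 survives at r4c3. So r4c3=5.
Step 20. [r5c6∈{4}] nothing but 4 survives at r5c6, so r5c6=4.
Step 21. [r6c4∈{6}] r6c4 has the single candidate 6 ⇒ r6c4=6.

Answer: 5 1 6 2 4 3 / 4 3 2 1 5 6 / 2 4 1 3 6 5 / 3 6 5 4 2 1 / 6 2 3 5 1 4 / 1 5 4 6 3 2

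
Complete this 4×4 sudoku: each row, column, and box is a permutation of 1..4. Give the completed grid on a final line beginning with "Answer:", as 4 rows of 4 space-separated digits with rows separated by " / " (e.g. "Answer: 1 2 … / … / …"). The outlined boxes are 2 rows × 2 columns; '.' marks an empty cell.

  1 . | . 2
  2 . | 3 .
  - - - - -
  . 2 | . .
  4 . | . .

Step 1. [r4c2∈{1,3}] across col 2, 1 lands solely at r4c2 ⇒ r4c2=1.
Step 2. [r1c3∈{4}] r1c3 has the single candidate 4, so r1c3=4.
Step 3. [r3c4∈{1,3,4}] 4 has one home in row 3: r3c4. So r3c4=4.
Step 4. [r1c2∈{3}] only 3 remains possible at r1c2. So r1c2=3.
Step 5. [r2c4∈{1}] r2c4 is down to just 1. So r2c4=1.
Step 6. [r3c1∈{3}] r3c1 is down to just 3 ⇒ r3c1=3.
Step 7. [r3c3∈{1}] nothing but 1 survives at r3c3. So r3c3=1.
Step 8. [r2c2∈{4}] nothing but 4 survives at r2c2, so r2c2=4.
Step 9. [r4c3∈{2}] only 2 remains possible at r4c3. So r4c3=2.
Step 10. [r4c4∈{3}] only 3 remains possible at r4c4. So r4c4=3.

Answer: 1 3 4 2 / 2 4 3 1 / 3 2 1 4 / 4 1 2 3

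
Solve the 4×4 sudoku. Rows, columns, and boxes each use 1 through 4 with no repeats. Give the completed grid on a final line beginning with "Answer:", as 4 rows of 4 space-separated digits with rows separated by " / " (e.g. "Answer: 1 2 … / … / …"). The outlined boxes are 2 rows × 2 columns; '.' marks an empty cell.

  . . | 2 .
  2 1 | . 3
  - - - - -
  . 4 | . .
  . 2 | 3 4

Step 1. [r3c3∈{1}] r3c3's peers cover all but 1 ⇒ r3c3=1.
Step 2. [r3c1∈{3}] nothing but 3 survives at r3c1 ⇒ r3c1=3.
Step 3. [r1c2∈{3}] r1c2 is down to just 3 ⇒ r1c2=3.
Step 4. [r1c1∈{4}] r1c1 is down to just 4. So r1c1=4.
Step 5. [r1c4∈{1}] nothing but 1 survives at r1c4 ⇒ r1c4=1.
Step 6. [r2c3∈{4}] r2c3 is down to just 4 ⇒ r2c3=4.
Step 7. [r4c1∈{1}] nothing but 1 survives at r4c1, so r4c1=1.
Step 8. [r3c4∈{2}] r3c4's peers cover all but 2, so r3c4=2.

Answer: 4 3 2 1 / 2 1 4 3 / 3 4 1 2 / 1 2 3 4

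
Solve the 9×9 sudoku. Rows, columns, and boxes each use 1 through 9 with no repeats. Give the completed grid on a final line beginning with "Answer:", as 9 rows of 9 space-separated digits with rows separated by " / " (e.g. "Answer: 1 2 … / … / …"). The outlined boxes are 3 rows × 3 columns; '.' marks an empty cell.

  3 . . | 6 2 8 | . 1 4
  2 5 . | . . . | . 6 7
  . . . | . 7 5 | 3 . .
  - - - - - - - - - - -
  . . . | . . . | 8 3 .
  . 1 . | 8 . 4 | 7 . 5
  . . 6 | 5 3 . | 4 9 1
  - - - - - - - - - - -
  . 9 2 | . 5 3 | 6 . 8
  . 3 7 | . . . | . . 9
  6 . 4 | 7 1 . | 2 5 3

Step 1. [r1c3∈{9}] only 9 remains possible at r1c3, so r1c3=9.
Step 2. [r3c4∈{1,4,9}] 9 has one home in row 3: r3c4. So r3c4=9.
Step 3. [r2c3∈{1,8}] row 2 places 8 nowhere but r2c3 ⇒ r2c3=8.
Step 4. [r7c4∈{4}] r7c4 has the single candidate 4. So r7c4=4.
Step 5. [r5c5∈{6,9}] r5c5 is the only open cell in row 5 admitting 6. So r5c5=6.
Step 6. [r8c1∈{1,5,8}] r8c1 is the only open cell in row 8 admitting 5, so r8c1=5.
Step 7. [r5c8∈{2}] r5c8's peers cover all but 2 ⇒ r5c8=2.
Step 8. [r8c4∈{2}] r8c4's peers cover all but 2. So r8c4=2.
Step 9. [r2c6∈{1}] nothing but 1 survives at r2c6 ⇒ r2c6=1.
Step 10. [r1c2∈{7}] r1c2 has the single candidate 7. So r1c2=7.
Step 11. [r4c5∈{9}] only 9 remains possible at r4c5 ⇒ r4c5=9.
Step 12. [r6c1∈{7,8}] in col 1, 8 fits only at r6c1, so r6c1=8.
Step 13. [r6c6∈{2,7}] across row 6, 7 lands solely at r6c6 ⇒ r6c6=7.
Step 14. [r6c2∈{2}] only 2 remains possible at r6c2 ⇒ r6c2=2.
Step 15. [r4c2∈{4}] only 4 remains possible at r4c2. So r4c2=4.
Step 16. [r3c1∈{1,4}] across row 3, 4 lands solely at r3c1, so r3c1=4.
Step 17. [r7c1∈{1}] r7c1's peers cover all but 1 ⇒ r7c1=1.
Step 18. [r8c6∈{6}] nothing but 6 survives at r8c6. So r8c6=6.
Step 19. [r3c9∈{2}] r3c9 has the single candidate 2 ⇒ r3c9=2.
Step 20. [r4c1∈{7}] r4c1 has the single candidate 7, so r4c1=7.
Step 21. [r9c2∈{8}] r9c2 is down to just 8, so r9c2=8.
Step 22. [r1c7∈{5}] only 5 remains possible at r1c7. So r1c7=5.
Step 23. [r8c5∈{8}] only 8 remains possible at r8c5, so r8c5=8.
Step 24. [r3c2∈{6}] r3c2's peers cover all but 6, so r3c2=6.
Step 25. [r2c5∈{4}] r2c5 is down to just 4 ⇒ r2c5=4.
Step 26. [r4c6∈{2}] r4c6 is down to just 2. So r4c6=2.
Step 27. [r4c3∈{5}] r4c3's peers cover all but 5 ⇒ r4c3=5.
Step 28. [r8c7∈{1}] r8c7 is down to just 1, so r8c7=1.
Step 29. [r5c1∈{9}] nothing but 9 survives at r5c1, so r5c1=9.
Step 30. [r4c9∈{6}] nothing but 6 survives at r4c9. So r4c9=6.
Step 31. [r8c8∈{4}] only 4 remains possible at r8c8, so r8c8=4.
Step 32. [r2c4∈{3}] r2c4's peers cover all but 3 ⇒ r2c4=3.
Step 33. [r5c3∈{3}] only 3 remains possible at r5c3 ⇒ r5c3=3.
Step 34. [r3c8∈{8}] r3c8 is down to just 8 ⇒ r3c8=8.
Step 35. [r7c8∈{7}] r7c8 has the single candidate 7 ⇒ r7c8=7.
Step 36. [r4c4∈{1}] only 1 remains possible at r4c4 ⇒ r4c4=1.
Step 37. [r2c7∈{9}] r2c7 is down to just 9 ⇒ r2c7=9.
Step 38. [r9c6∈{9}] only 9 remains possible at r9c6. So r9c6=9.
Step 39. [r3c3∈{1}] only 1 remains possible at r3c3 ⇒ r3c3=1.

Answer: 3 7 9 6 2 8 5 1 4 / 2 5 8 3 4 1 9 6 7 / 4 6 1 9 7 5 3 8 2 / 7 4 5 1 9 2 8 3 6 / 9 1 3 8 6 4 7 2 5 / 8 2 6 5 3 7 4 9 1 / 1 9 2 4 5 3 6 7 8 / 5 3 7 2 8 6 1 4 9 / 6 8 4 7 1 9 2 5 3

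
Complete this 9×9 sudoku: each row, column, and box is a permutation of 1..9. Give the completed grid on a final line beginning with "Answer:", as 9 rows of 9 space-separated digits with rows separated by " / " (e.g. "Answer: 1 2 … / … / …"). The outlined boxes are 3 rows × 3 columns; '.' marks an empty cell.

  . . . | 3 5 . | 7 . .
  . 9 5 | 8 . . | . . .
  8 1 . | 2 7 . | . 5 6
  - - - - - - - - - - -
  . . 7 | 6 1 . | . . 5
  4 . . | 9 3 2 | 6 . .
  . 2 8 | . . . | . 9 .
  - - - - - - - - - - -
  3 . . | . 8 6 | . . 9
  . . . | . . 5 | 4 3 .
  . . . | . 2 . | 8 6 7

Step 1. [r5c3∈{1}] r5c3 has the single candidate 1 ⇒ r5c3=1.
Step 2. [r6c5∈{4}] r6c5 has the single candidate 4. So r6c5=4.
Step 3. [r4c8∈{2,4,8}] row 4 places 4 nowhere but r4c8 ⇒ r4c8=4.
Step 4. [r1c6∈{1,4,9}] row 1 places 9 nowhere but r1c6 ⇒ r1c6=9.
Step 5. [r2c6∈{1,4}] across box 2, 1 lands solely at r2c6 ⇒ r2c6=1.
Step 6. [r2c8∈{2}] r2c8's peers cover all but 2 ⇒ r2c8=2.
Step 7. [r2c7∈{3}] only 3 remains possible at r2c7 ⇒ r2c7=3.
Step 8. [r6c1∈{5,6}] r6c1 is the only open cell in row 6 admitting 6. So r6c1=6.
Step 9. [r8c9∈{1,2}] r8c9 is the only open cell in col 9 admitting 2. So r8c9=2.
Step 10. [r9c1∈{1,5,9}] in col 1, 5 fits only at r9c1 ⇒ r9c1=5.
Step 11. [r9c2∈{4}] nothing but 4 survives at r9c2, so r9c2=4.
Step 12. [r7c2∈{7}] r7c2's peers cover all but 7. So r7c2=7.
Step 13. [r7c8∈{1}] only 1 remains possible at r7c8 ⇒ r7c8=1.
Step 14. [r1c9∈{1,4,8}] in row 1, 1 fits only at r1c9. So r1c9=1.
Step 15. [r1c3∈{2,4,6}] r1c3 is the only open cell in row 1 admitting 4, so r1c3=4.
Step 16. [r8c3∈{6,9}] col 3 places 6 nowhere but r8c3. So r8c3=6.
Step 17. [r8c4∈{1,7}] row 8 places 7 nowhere but r8c4. So r8c4=7.
Step 18. [r5c8∈{7,8}] in row 5, 7 fits only at r5c8, so r5c8=7.
Step 19. [r8c5∈{9}] nothing but 9 survives at r8c5, so r8c5=9.
Step 20. [r1c8∈{8}] only 8 remains possible at r1c8. So r1c8=8.
Step 21. [r7c3∈{2}] r7c3's peers cover all but 2 ⇒ r7c3=2.
Step 22. [r8c2∈{8}] r8c2's peers cover all but 8. So r8c2=8.
Step 23. [r7c4∈{4}] r7c4 is down to just 4, so r7c4=4.
Step 24. [r2c5∈{6}] only 6 remains possible at r2c5 ⇒ r2c5=6.
Step 25. [r1c1∈{2}] r1c1 is down to just 2. So r1c1=2.
Step 26. [r1c2∈{6}] r1c2 is down to just 6 ⇒ r1c2=6.
Step 27. [r4c6∈{8}] r4c6 is down to just 8 ⇒ r4c6=8.
Step 28. [r4c2∈{3}] nothing but 3 survives at r4c2 ⇒ r4c2=3.
Step 29. [r9c6∈{3}] nothing but 3 survives at r9c6 ⇒ r9c6=3.
Step 30. [r5c2∈{5}] r5c2 is down to just 5, so r5c2=5.
Step 31. [r3c7∈{9}] r3c7's peers cover all but 9 ⇒ r3c7=9.
Step 32. [r6c9∈{3}] r6c9 is down to just 3 ⇒ r6c9=3.
Step 33. [r2c9∈{4}] nothing but 4 survives at r2c9, so r2c9=4.
Step 34. [r3c3∈{3}] r3c3 is down to just 3. So r3c3=3.
Step 35. [r9c3∈{9}] r9c3 has the single candidate 9 ⇒ r9c3=9.
Step 36. [r5c9∈{8}] r5c9 is down to just 8. So r5c9=8.
Step 37. [r8c1∈{1}] r8c1 is down to just 1 ⇒ r8c1=1.
Step 38. [r7c7∈{5}] nothing but 5 survives at r7c7, so r7c7=5.
Step 39. [r4c1∈{9}] r4c1 has the single candidate 9. So r4c1=9.
Step 40. [r6c6∈{7}] r6c6 is down to just 7, so r6c6=7.
Step 41. [r9c4∈{1}] nothing but 1 survives at r9c4, so r9c4=1.
Step 42. [r2c1∈{7}] r2c1 is down to just 7, so r2c1=7.
Step 43. [r3c6∈{4}] r3c6's peers cover all but 4, so r3c6=4.
Step 44. [r4c7∈{2}] r4c7 is down to just 2. So r4c7=2.
Step 45. [r6c4∈{5}] nothing but 5 survives at r6c4. So r6c4=5.
Step 46. [r6c7∈{1}] r6c7 is down to just 1 ⇒ r6c7=1.

Answer: 2 6 4 3 5 9 7 8 1 / 7 9 5 8 6 1 3 2 4 / 8 1 3 2 7 4 9 5 6 / 9 3 7 6 1 8 2 4 5 / 4 5 1 9 3 2 6 7 8 / 6 2 8 5 4 7 1 9 3 / 3 7 2 4 8 6 5 1 9 / 1 8 6 7 9 5 4 3 2 / 5 4 9 1 2 3 8 6 7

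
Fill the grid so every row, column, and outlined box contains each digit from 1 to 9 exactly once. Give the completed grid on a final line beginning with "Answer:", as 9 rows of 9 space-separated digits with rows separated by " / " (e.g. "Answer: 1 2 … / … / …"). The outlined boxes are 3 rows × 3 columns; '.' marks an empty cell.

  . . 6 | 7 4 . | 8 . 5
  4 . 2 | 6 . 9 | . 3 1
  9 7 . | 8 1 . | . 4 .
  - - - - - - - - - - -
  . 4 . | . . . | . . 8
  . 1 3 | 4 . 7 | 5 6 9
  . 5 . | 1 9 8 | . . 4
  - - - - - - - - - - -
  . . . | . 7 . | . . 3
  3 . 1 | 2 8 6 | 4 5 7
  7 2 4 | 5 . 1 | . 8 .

Step 1. [r7c3∈{5,8,9}] across col 3, 8 lands solely at r7c3. So r7c3=8.
Step 2. [r3c6∈{2,3,5}] in row 3, 3 fits only at r3c6, so r3c6=3.
Step 3. [r4c5∈{2,3,5,6}] across col 5, 6 lands solely at r4c5. So r4c5=6.
Step 4. [r4c1∈{2}] r4c1's peers cover all but 2. So r4c1=2.
Step 5. [r9c7∈{6,9}] row 9 places 9 nowhere but r9c7, so r9c7=9.
Step 6. [r7c2∈{6,9}] col 2 places 6 nowhere but r7c2 ⇒ r7c2=6.
Step 7. [r6c7∈{2,3,7}] 3 has one home in row 6: r6c7, so r6c7=3.
Step 8. [r6c8∈{2,7}] r6c8 is the only open cell in row 6 admitting 2. So r6c8=2.
Step 9. [r4c8∈{1,7}] in col 8, 7 fits only at r4c8, so r4c8=7.
Step 10. [r3c7∈{2,6}] 6 has one home in col 7: r3c7, so r3c7=6.
Step 11. [r4c7∈{1}] r4c7's peers cover all but 1. So r4c7=1.
Step 12. [r7c1∈{5}] r7c1's peers cover all but 5. So r7c1=5.
Step 13. [r6c3∈{7}] r6c3 has the single candidate 7. So r6c3=7.
Step 14. [r5c5∈{2}] r5c5's peers cover all but 2. So r5c5=2.
Step 15. [r7c4∈{9}] nothing but 9 survives at r7c4. So r7c4=9.
Step 16. [r1c2∈{3}] only 3 remains possible at r1c2 ⇒ r1c2=3.
Step 17. [r2c2∈{8}] only 8 remains possible at r2c2. So r2c2=8.
Step 18. [r7c6∈{4}] nothing but 4 survives at r7c6. So r7c6=4.
Step 19. [r1c1∈{1}] r1c1's peers cover all but 1. So r1c1=1.
Step 20. [r4c4∈{3}] only 3 remains possible at r4c4, so r4c4=3.
Step 21. [r6c1∈{6}] r6c1 is down to just 6. So r6c1=6.
Step 22. [r1c8∈{9}] r1c8's peers cover all but 9, so r1c8=9.
Step 23. [r3c3∈{5}] r3c3's peers cover all but 5. So r3c3=5.
Step 24. [r9c5∈{3}] r9c5 is down to just 3 ⇒ r9c5=3.
Step 25. [r8c2∈{9}] r8c2's peers cover all but 9, so r8c2=9.
Step 26. [r7c8∈{1}] nothing but 1 survives at r7c8 ⇒ r7c8=1.
Step 27. [r2c7∈{7}] nothing but 7 survives at r2c7 ⇒ r2c7=7.
Step 28. [r5c1∈{8}] nothing but 8 survives at r5c1, so r5c1=8.
Step 29. [r1c6∈{2}] only 2 remains possible at r1c6 ⇒ r1c6=2.
Step 30. [r4c6∈{5}] r4c6's peers cover all but 5. So r4c6=5.
Step 31. [r2c5∈{5}] r2c5's peers cover all but 5 ⇒ r2c5=5.
Step 32. [r9c9∈{6}] r9c9 has the single candidate 6 ⇒ r9c9=6.
Step 33. [r7c7∈{2}] r7c7 has the single candidate 2 ⇒ r7c7=2.
Step 34. [r3c9∈{2}] r3c9 has the single candidate 2, so r3c9=2.
Step 35. [r4c3∈{9}] r4c3's peers cover all but 9. So r4c3=9.

Answer: 1 3 6 7 4 2 8 9 5 / 4 8 2 6 5 9 7 3 1 / 9 7 5 8 1 3 6 4 2 / 2 4 9 3 6 5 1 7 8 / 8 1 3 4 2 7 5 6 9 / 6 5 7 1 9 8 3 2 4 / 5 6 8 9 7 4 2 1 3 / 3 9 1 2 8 6 4 5 7 / 7 2 4 5 3 1 9 8 6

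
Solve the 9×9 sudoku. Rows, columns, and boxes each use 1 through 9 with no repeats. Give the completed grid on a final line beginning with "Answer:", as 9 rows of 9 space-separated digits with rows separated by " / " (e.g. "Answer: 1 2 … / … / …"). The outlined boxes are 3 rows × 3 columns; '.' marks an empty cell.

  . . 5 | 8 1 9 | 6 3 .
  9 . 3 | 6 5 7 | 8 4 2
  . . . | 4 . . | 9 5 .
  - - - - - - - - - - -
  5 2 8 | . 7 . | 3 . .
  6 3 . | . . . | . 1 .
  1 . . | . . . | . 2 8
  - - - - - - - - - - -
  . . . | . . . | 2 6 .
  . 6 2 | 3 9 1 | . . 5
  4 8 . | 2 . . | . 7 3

Step 1. [r7c9∈{1,4,9}] box 9 places 9 nowhere but r7c9, so r7c9=9.
Step 2. [r6c2∈{4,7,9}] across col 2, 9 lands solely at r6c2 ⇒ r6c2=9.
Step 3. [r6c4∈{5}] nothing but 5 survives at r6c4, so r6c4=5.
Step 4. [r8c1∈{7}] r8c1 is down to just 7, so r8c1=7.
Step 5. [r7c3∈{1}] only 1 remains possible at r7c3. So r7c3=1.
Step 6. [r1c9∈{7}] r1c9's peers cover all but 7. So r1c9=7.
Step 7. [r5c9∈{4}] only 4 remains possible at r5c9, so r5c9=4.
Step 8. [r4c6∈{4,6}] r4c6 is the only open cell in row 4 admitting 4, so r4c6=4.
Step 9. [r5c3∈{7}] nothing but 7 survives at r5c3, so r5c3=7.
Step 10. [r9c5∈{6}] r9c5's peers cover all but 6 ⇒ r9c5=6.
Step 11. [r6c5∈{3}] r6c5's peers cover all but 3. So r6c5=3.
Step 12. [r3c5∈{2}] r3c5 is down to just 2 ⇒ r3c5=2.
Step 13. [r5c5∈{8}] r5c5's peers cover all but 8. So r5c5=8.
Step 14. [r2c2∈{1}] r2c2's peers cover all but 1 ⇒ r2c2=1.
Step 15. [r4c4∈{1,9}] in row 4, 1 fits only at r4c4 ⇒ r4c4=1.
Step 16. [r9c6∈{5}] only 5 remains possible at r9c6, so r9c6=5.
Step 17. [r7c4∈{7}] r7c4 has the single candidate 7 ⇒ r7c4=7.
Step 18. [r7c6∈{8}] r7c6 has the single candidate 8. So r7c6=8.
Step 19. [r3c1∈{8}] r3c1's peers cover all but 8. So r3c1=8.
Step 20. [r7c2∈{5}] r7c2 is down to just 5 ⇒ r7c2=5.
Step 21. [r1c2∈{4}] r1c2's peers cover all but 4 ⇒ r1c2=4.
Step 22. [r3c6∈{3}] nothing but 3 survives at r3c6, so r3c6=3.
Step 23. [r8c7∈{4}] r8c7's peers cover all but 4, so r8c7=4.
Step 24. [r7c1∈{3}] nothing but 3 survives at r7c1, so r7c1=3.
Step 25. [r4c9∈{6}] r4c9 has the single candidate 6. So r4c9=6.
Step 26. [r3c9∈{1}] nothing but 1 survives at r3c9. So r3c9=1.
Step 27. [r8c8∈{8}] r8c8's peers cover all but 8, so r8c8=8.
Step 28. [r5c7∈{5}] r5c7 is down to just 5, so r5c7=5.
Step 29. [r3c3∈{6}] r3c3 has the single candidate 6. So r3c3=6.
Step 30. [r9c7∈{1}] r9c7 has the single candidate 1, so r9c7=1.
Step 31. [r4c8∈{9}] only 9 remains possible at r4c8 ⇒ r4c8=9.
Step 32. [r3c2∈{7}] r3c2 is down to just 7. So r3c2=7.
Step 33. [r9c3∈{9}] r9c3 has the single candidate 9 ⇒ r9c3=9.
Step 34. [r1c1∈{2}] only 2 remains possible at r1c1. So r1c1=2.
Step 35. [r5c4∈{9}] r5c4's peers cover all but 9. So r5c4=9.
Step 36. [r6c3∈{4}] r6c3 has the single candidate 4 ⇒ r6c3=4.
Step 37. [r6c6∈{6}] only 6 remains possible at r6c6. So r6c6=6.
Step 38. [r7c5∈{4}] only 4 remains possible at r7c5. So r7c5=4.
Step 39. [r6c7∈{7}] only 7 remains possible at r6c7 ⇒ r6c7=7.
Step 40. [r5c6∈{2}] nothing but 2 survives at r5c6, so r5c6=2.

Answer: 2 4 5 8 1 9 6 3 7 / 9 1 3 6 5 7 8 4 2 / 8 7 6 4 2 3 9 5 1 / 5 2 8 1 7 4 3 9 6 / 6 3 7 9 8 2 5 1 4 / 1 9 4 5 3 6 7 2 8 / 3 5 1 7 4 8 2 6 9 / 7 6 2 3 9 1 4 8 5 / 4 8 9 2 6 5 1 7 3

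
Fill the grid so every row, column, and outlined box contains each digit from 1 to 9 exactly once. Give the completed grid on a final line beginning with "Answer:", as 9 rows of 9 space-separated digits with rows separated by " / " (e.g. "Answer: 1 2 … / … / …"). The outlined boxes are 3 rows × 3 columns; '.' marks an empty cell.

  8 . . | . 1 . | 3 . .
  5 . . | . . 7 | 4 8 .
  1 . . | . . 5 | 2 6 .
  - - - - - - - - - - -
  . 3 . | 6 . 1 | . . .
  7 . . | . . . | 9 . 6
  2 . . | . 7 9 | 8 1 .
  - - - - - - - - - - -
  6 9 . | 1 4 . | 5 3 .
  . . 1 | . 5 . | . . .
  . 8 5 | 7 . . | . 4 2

Step 1. [r9c5∈{3,6,9}] row 9 places 9 nowhere but r9c5 ⇒ r9c5=9.
Step 2. [r2c5∈{2,3,6}] 6 has one home in col 5: r2c5 ⇒ r2c5=6.
Step 3. [r2c2∈{2}] r2c2 is down to just 2. So r2c2=2.
Step 4. [r6c9∈{3,4,5}] col 9 places 3 nowhere but r6c9. So r6c9=3.
Step 5. [r4c9∈{4,5,7}] 4 has one home in col 9: r4c9 ⇒ r4c9=4.
Step 6. [r4c8∈{2,5,7}] r4c8 is the only open cell in row 4 admitting 5. So r4c8=5.
Step 7. [r4c5∈{2,8}] row 4 places 2 nowhere but r4c5, so r4c5=2.
Step 8. [r7c3∈{2,7}] col 3 places 2 nowhere but r7c3. So r7c3=2.
Step 9. [r7c9∈{7,8}] 7 has one home in row 7: r7c9 ⇒ r7c9=7.
Step 10. [r3c9∈{9}] r3c9 is down to just 9, so r3c9=9.
Step 11. [r7c6∈{8}] only 8 remains possible at r7c6. So r7c6=8.
Step 12. [r8c2∈{4,7}] r8c2 is the only open cell in row 8 admitting 7, so r8c2=7.
Step 13. [r3c2∈{4}] nothing but 4 survives at r3c2 ⇒ r3c2=4.
Step 14. [r1c2∈{6}] r1c2 has the single candidate 6, so r1c2=6.
Step 15. [r3c3∈{3,7}] across row 3, 7 lands solely at r3c3, so r3c3=7.
Step 16. [r1c3∈{9}] r1c3 is down to just 9, so r1c3=9.
Step 17. [r9c1∈{3}] nothing but 3 survives at r9c1. So r9c1=3.
Step 18. [r9c6∈{6}] only 6 remains possible at r9c6, so r9c6=6.
Step 19. [r6c2∈{5}] r6c2 has the single candidate 5. So r6c2=5.
Step 20. [r6c4∈{4}] only 4 remains possible at r6c4 ⇒ r6c4=4.
Step 21. [r5c6∈{3}] nothing but 3 survives at r5c6 ⇒ r5c6=3.
Step 22. [r3c5∈{3,8}] col 5 places 3 nowhere but r3c5. So r3c5=3.
Step 23. [r1c4∈{2}] r1c4 has the single candidate 2. So r1c4=2.
Step 24. [r5c5∈{8}] nothing but 8 survives at r5c5 ⇒ r5c5=8.
Step 25. [r4c3∈{8}] nothing but 8 survives at r4c3, so r4c3=8.
Step 26. [r1c8∈{7}] nothing but 7 survives at r1c8 ⇒ r1c8=7.
Step 27. [r5c4∈{5}] r5c4 has the single candidate 5. So r5c4=5.
Step 28. [r5c2∈{1}] nothing but 1 survives at r5c2 ⇒ r5c2=1.
Step 29. [r2c4∈{9}] only 9 remains possible at r2c4, so r2c4=9.
Step 30. [r6c3∈{6}] r6c3 has the single candidate 6 ⇒ r6c3=6.
Step 31. [r1c6∈{4}] r1c6's peers cover all but 4. So r1c6=4.
Step 32. [r3c4∈{8}] r3c4's peers cover all but 8 ⇒ r3c4=8.
Step 33. [r8c6∈{2}] nothing but 2 survives at r8c6 ⇒ r8c6=2.
Step 34. [r1c9∈{5}] r1c9 is down to just 5 ⇒ r1c9=5.
Step 35. [r8c1∈{4}] r8c1's peers cover all but 4, so r8c1=4.
Step 36. [r4c7∈{7}] nothing but 7 survives at r4c7 ⇒ r4c7=7.
Step 37. [r9c7∈{1}] only 1 remains possible at r9c7, so r9c7=1.
Step 38. [r5c8∈{2}] r5c8's peers cover all but 2. So r5c8=2.
Step 39. [r5c3∈{4}] only 4 remains possible at r5c3, so r5c3=4.
Step 40. [r8c7∈{6}] r8c7 is down to just 6 ⇒ r8c7=6.
Step 41. [r4c1∈{9}] only 9 remains possible at r4c1. So r4c1=9.
Step 42. [r8c8∈{9}] r8c8's peers cover all but 9 ⇒ r8c8=9.
Step 43. [r2c3∈{3}] r2c3 is down to just 3. So r2c3=3.
Step 44. [r2c9∈{1}] r2c9's peers cover all but 1, so r2c9=1.
Step 45. [r8c4∈{3}] only 3 remains possible at r8c4, so r8c4=3.
Step 46. [r8c9∈{8}] r8c9 has the single candidate 8, so r8c9=8.

Answer: 8 6 9 2 1 4 3 7 5 / 5 2 3 9 6 7 4 8 1 / 1 4 7 8 3 5 2 6 9 / 9 3 8 6 2 1 7 5 4 / 7 1 4 5 8 3 9 2 6 / 2 5 6 4 7 9 8 1 3 / 6 9 2 1 4 8 5 3 7 / 4 7 1 3 5 2 6 9 8 / 3 8 5 7 9 6 1 4 2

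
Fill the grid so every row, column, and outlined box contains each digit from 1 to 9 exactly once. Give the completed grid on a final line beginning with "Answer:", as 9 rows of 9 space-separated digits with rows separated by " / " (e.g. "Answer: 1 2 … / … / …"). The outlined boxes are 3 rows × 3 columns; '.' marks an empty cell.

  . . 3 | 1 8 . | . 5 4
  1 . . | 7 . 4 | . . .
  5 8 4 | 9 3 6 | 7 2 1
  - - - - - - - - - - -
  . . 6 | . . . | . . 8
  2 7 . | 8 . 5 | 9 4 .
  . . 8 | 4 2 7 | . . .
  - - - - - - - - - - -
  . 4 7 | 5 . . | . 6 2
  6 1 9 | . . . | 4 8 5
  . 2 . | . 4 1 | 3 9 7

Step 1. [r4c4∈{3}] only 3 remains possible at r4c4 ⇒ r4c4=3.
Step 2. [r6c2∈{3,5,9}] across col 2, 3 lands solely at r6c2, so r6c2=3.
Step 3. [r1c7∈{6}] only 6 remains possible at r1c7. So r1c7=6.
Step 4. [r4c6∈{9}] r4c6's peers cover all but 9, so r4c6=9.
Step 5. [r6c8∈{1}] r6c8 is down to just 1. So r6c8=1.
Step 6. [r5c9∈{3,6}] 3 has one home in row 5: r5c9 ⇒ r5c9=3.
Step 7. [r8c6∈{2,3}] 3 has one home in row 8: r8c6. So r8c6=3.
Step 8. [r1c2∈{9}] only 9 remains possible at r1c2 ⇒ r1c2=9.
Step 9. [r9c1∈{8}] r9c1 is down to just 8. So r9c1=8.
Step 10. [r4c5∈{1}] only 1 remains possible at r4c5 ⇒ r4c5=1.
Step 11. [r4c2∈{5}] r4c2 has the single candidate 5. So r4c2=5.
Step 12. [r1c6∈{2}] r1c6 is down to just 2, so r1c6=2.
Step 13. [r5c3∈{1}] nothing but 1 survives at r5c3 ⇒ r5c3=1.
Step 14. [r8c5∈{7}] r8c5 has the single candidate 7 ⇒ r8c5=7.
Step 15. [r8c4∈{2}] nothing but 2 survives at r8c4 ⇒ r8c4=2.
Step 16. [r2c3∈{2}] r2c3's peers cover all but 2 ⇒ r2c3=2.
Step 17. [r7c1∈{3}] only 3 remains possible at r7c1, so r7c1=3.
Step 18. [r9c4∈{6}] nothing but 6 survives at r9c4 ⇒ r9c4=6.
Step 19. [r7c6∈{8}] r7c6 has the single candidate 8, so r7c6=8.
Step 20. [r2c5∈{5}] only 5 remains possible at r2c5 ⇒ r2c5=5.
Step 21. [r4c8∈{7}] r4c8 is down to just 7. So r4c8=7.
Step 22. [r4c7∈{2}] r4c7 is down to just 2 ⇒ r4c7=2.
Step 23. [r7c7∈{1}] nothing but 1 survives at r7c7 ⇒ r7c7=1.
Step 24. [r6c7∈{5}] r6c7 is down to just 5, so r6c7=5.
Step 25. [r6c9∈{6}] only 6 remains possible at r6c9. So r6c9=6.
Step 26. [r2c7∈{8}] nothing but 8 survives at r2c7, so r2c7=8.
Step 27. [r2c8∈{3}] r2c8 is down to just 3 ⇒ r2c8=3.
Step 28. [r4c1∈{4}] r4c1 has the single candidate 4 ⇒ r4c1=4.
Step 29. [r6c1∈{9}] r6c1 has the single candidate 9. So r6c1=9.
Step 30. [r9c3∈{5}] r9c3's peers cover all but 5 ⇒ r9c3=5.
Step 31. [r7c5∈{9}] r7c5 is down to just 9 ⇒ r7c5=9.
Step 32. [r2c9∈{9}] r2c9's peers cover all but 9 ⇒ r2c9=9.
Step 33. [r2c2∈{6}] r2c2 is down to just 6, so r2c2=6.
Step 34. [r1c1∈{7}] r1c1 is down to just 7. So r1c1=7.
Step 35. [r5c5∈{6}] nothing but 6 survives at r5c5 ⇒ r5c5=6.

Answer: 7 9 3 1 8 2 6 5 4 / 1 6 2 7 5 4 8 3 9 / 5 8 4 9 3 6 7 2 1 / 4 5 6 3 1 9 2 7 8 / 2 7 1 8 6 5 9 4 3 / 9 3 8 4 2 7 5 1 6 / 3 4 7 5 9 8 1 6 2 / 6 1 9 2 7 3 4 8 5 / 8 2 5 6 4 1 3 9 7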